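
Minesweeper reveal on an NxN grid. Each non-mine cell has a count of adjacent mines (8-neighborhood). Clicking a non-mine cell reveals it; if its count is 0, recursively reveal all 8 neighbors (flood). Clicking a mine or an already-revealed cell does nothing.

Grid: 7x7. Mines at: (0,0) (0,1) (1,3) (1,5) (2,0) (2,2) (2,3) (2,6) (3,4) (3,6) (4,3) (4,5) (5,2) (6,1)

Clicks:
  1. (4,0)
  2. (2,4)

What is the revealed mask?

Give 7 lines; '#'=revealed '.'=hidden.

Click 1 (4,0) count=0: revealed 6 new [(3,0) (3,1) (4,0) (4,1) (5,0) (5,1)] -> total=6
Click 2 (2,4) count=4: revealed 1 new [(2,4)] -> total=7

Answer: .......
.......
....#..
##.....
##.....
##.....
.......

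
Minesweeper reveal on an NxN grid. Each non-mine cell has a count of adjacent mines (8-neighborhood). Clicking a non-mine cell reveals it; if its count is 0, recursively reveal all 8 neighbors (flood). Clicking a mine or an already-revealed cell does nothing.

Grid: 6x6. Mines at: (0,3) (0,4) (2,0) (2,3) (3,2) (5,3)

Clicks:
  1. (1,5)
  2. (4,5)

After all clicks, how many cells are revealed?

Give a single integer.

Click 1 (1,5) count=1: revealed 1 new [(1,5)] -> total=1
Click 2 (4,5) count=0: revealed 9 new [(1,4) (2,4) (2,5) (3,4) (3,5) (4,4) (4,5) (5,4) (5,5)] -> total=10

Answer: 10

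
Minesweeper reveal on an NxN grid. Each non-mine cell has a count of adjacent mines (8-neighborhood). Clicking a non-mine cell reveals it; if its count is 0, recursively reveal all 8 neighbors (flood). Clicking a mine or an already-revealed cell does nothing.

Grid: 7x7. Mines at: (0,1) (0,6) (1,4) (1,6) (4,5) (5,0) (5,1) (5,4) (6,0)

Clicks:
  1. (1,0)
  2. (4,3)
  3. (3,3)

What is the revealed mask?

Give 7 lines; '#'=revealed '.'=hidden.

Answer: .......
####...
#####..
#####..
#####..
.......
.......

Derivation:
Click 1 (1,0) count=1: revealed 1 new [(1,0)] -> total=1
Click 2 (4,3) count=1: revealed 1 new [(4,3)] -> total=2
Click 3 (3,3) count=0: revealed 17 new [(1,1) (1,2) (1,3) (2,0) (2,1) (2,2) (2,3) (2,4) (3,0) (3,1) (3,2) (3,3) (3,4) (4,0) (4,1) (4,2) (4,4)] -> total=19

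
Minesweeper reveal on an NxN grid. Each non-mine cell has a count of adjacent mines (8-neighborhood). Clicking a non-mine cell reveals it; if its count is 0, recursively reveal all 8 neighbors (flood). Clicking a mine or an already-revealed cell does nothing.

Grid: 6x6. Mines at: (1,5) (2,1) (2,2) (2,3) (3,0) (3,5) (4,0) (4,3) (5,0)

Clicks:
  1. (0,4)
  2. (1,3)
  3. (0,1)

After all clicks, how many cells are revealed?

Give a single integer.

Answer: 10

Derivation:
Click 1 (0,4) count=1: revealed 1 new [(0,4)] -> total=1
Click 2 (1,3) count=2: revealed 1 new [(1,3)] -> total=2
Click 3 (0,1) count=0: revealed 8 new [(0,0) (0,1) (0,2) (0,3) (1,0) (1,1) (1,2) (1,4)] -> total=10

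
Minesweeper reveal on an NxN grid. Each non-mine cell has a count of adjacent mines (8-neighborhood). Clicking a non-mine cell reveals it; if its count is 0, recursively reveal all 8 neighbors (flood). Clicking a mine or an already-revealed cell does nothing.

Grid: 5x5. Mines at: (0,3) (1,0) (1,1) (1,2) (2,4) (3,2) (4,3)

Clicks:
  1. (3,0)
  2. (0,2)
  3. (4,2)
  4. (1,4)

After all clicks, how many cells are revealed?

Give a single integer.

Answer: 9

Derivation:
Click 1 (3,0) count=0: revealed 6 new [(2,0) (2,1) (3,0) (3,1) (4,0) (4,1)] -> total=6
Click 2 (0,2) count=3: revealed 1 new [(0,2)] -> total=7
Click 3 (4,2) count=2: revealed 1 new [(4,2)] -> total=8
Click 4 (1,4) count=2: revealed 1 new [(1,4)] -> total=9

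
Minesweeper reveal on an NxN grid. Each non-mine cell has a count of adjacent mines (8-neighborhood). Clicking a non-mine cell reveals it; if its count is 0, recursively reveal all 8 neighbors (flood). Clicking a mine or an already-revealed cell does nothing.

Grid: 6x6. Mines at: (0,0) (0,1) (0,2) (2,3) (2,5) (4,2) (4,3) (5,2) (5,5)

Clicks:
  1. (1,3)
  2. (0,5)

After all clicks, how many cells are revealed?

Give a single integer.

Answer: 6

Derivation:
Click 1 (1,3) count=2: revealed 1 new [(1,3)] -> total=1
Click 2 (0,5) count=0: revealed 5 new [(0,3) (0,4) (0,5) (1,4) (1,5)] -> total=6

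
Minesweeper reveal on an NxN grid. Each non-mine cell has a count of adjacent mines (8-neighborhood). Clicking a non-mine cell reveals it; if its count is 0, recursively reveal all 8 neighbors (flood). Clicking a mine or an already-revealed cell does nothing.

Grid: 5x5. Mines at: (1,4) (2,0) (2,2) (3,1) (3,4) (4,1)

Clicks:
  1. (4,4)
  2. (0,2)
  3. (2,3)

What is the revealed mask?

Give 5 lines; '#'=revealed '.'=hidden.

Click 1 (4,4) count=1: revealed 1 new [(4,4)] -> total=1
Click 2 (0,2) count=0: revealed 8 new [(0,0) (0,1) (0,2) (0,3) (1,0) (1,1) (1,2) (1,3)] -> total=9
Click 3 (2,3) count=3: revealed 1 new [(2,3)] -> total=10

Answer: ####.
####.
...#.
.....
....#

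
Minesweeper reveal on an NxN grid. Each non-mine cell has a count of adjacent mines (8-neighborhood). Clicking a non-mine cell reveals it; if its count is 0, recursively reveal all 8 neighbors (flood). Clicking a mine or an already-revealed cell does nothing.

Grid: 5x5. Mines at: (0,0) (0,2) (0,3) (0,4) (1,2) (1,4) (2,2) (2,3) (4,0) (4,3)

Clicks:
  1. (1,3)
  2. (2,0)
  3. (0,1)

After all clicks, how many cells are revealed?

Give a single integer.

Answer: 8

Derivation:
Click 1 (1,3) count=7: revealed 1 new [(1,3)] -> total=1
Click 2 (2,0) count=0: revealed 6 new [(1,0) (1,1) (2,0) (2,1) (3,0) (3,1)] -> total=7
Click 3 (0,1) count=3: revealed 1 new [(0,1)] -> total=8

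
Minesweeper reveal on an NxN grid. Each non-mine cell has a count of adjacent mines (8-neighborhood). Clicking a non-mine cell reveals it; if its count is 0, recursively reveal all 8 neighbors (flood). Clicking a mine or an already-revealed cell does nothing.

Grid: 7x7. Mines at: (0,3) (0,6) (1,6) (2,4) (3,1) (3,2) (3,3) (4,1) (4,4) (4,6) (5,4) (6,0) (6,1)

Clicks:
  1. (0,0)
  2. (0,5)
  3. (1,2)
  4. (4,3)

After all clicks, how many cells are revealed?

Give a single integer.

Click 1 (0,0) count=0: revealed 9 new [(0,0) (0,1) (0,2) (1,0) (1,1) (1,2) (2,0) (2,1) (2,2)] -> total=9
Click 2 (0,5) count=2: revealed 1 new [(0,5)] -> total=10
Click 3 (1,2) count=1: revealed 0 new [(none)] -> total=10
Click 4 (4,3) count=4: revealed 1 new [(4,3)] -> total=11

Answer: 11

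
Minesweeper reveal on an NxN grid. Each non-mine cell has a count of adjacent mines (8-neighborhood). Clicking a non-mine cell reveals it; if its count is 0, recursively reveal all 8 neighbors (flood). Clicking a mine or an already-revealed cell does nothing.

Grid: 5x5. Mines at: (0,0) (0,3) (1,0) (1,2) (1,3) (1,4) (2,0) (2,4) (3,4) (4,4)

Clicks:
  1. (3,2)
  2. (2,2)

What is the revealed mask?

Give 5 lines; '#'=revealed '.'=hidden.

Click 1 (3,2) count=0: revealed 11 new [(2,1) (2,2) (2,3) (3,0) (3,1) (3,2) (3,3) (4,0) (4,1) (4,2) (4,3)] -> total=11
Click 2 (2,2) count=2: revealed 0 new [(none)] -> total=11

Answer: .....
.....
.###.
####.
####.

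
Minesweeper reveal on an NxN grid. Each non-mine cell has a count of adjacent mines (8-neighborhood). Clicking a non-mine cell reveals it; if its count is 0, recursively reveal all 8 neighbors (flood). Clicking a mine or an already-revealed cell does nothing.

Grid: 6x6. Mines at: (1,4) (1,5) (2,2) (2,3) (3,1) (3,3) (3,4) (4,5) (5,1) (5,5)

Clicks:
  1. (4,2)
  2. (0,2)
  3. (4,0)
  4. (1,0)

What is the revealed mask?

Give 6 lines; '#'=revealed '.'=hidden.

Answer: ####..
####..
##....
......
#.#...
......

Derivation:
Click 1 (4,2) count=3: revealed 1 new [(4,2)] -> total=1
Click 2 (0,2) count=0: revealed 10 new [(0,0) (0,1) (0,2) (0,3) (1,0) (1,1) (1,2) (1,3) (2,0) (2,1)] -> total=11
Click 3 (4,0) count=2: revealed 1 new [(4,0)] -> total=12
Click 4 (1,0) count=0: revealed 0 new [(none)] -> total=12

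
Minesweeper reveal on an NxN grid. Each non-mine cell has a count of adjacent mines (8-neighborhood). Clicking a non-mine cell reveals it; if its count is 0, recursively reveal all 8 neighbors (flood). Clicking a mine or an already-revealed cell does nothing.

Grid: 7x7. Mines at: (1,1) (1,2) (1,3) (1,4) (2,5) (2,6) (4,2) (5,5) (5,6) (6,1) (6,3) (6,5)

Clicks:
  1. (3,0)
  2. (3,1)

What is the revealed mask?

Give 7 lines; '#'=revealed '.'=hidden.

Answer: .......
.......
##.....
##.....
##.....
##.....
.......

Derivation:
Click 1 (3,0) count=0: revealed 8 new [(2,0) (2,1) (3,0) (3,1) (4,0) (4,1) (5,0) (5,1)] -> total=8
Click 2 (3,1) count=1: revealed 0 new [(none)] -> total=8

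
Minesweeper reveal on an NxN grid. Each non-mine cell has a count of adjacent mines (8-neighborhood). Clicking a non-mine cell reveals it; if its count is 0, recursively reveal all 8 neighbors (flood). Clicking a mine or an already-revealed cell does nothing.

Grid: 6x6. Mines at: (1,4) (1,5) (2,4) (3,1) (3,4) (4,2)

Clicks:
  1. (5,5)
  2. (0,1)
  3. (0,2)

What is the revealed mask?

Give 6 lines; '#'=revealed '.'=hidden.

Answer: ####..
####..
####..
......
...###
...###

Derivation:
Click 1 (5,5) count=0: revealed 6 new [(4,3) (4,4) (4,5) (5,3) (5,4) (5,5)] -> total=6
Click 2 (0,1) count=0: revealed 12 new [(0,0) (0,1) (0,2) (0,3) (1,0) (1,1) (1,2) (1,3) (2,0) (2,1) (2,2) (2,3)] -> total=18
Click 3 (0,2) count=0: revealed 0 new [(none)] -> total=18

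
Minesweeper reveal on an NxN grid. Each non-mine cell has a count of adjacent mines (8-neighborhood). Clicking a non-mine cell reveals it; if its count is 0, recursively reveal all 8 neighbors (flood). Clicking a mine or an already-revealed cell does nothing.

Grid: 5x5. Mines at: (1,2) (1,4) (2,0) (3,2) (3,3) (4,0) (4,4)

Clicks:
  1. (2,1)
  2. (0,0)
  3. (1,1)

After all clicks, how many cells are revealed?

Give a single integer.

Answer: 5

Derivation:
Click 1 (2,1) count=3: revealed 1 new [(2,1)] -> total=1
Click 2 (0,0) count=0: revealed 4 new [(0,0) (0,1) (1,0) (1,1)] -> total=5
Click 3 (1,1) count=2: revealed 0 new [(none)] -> total=5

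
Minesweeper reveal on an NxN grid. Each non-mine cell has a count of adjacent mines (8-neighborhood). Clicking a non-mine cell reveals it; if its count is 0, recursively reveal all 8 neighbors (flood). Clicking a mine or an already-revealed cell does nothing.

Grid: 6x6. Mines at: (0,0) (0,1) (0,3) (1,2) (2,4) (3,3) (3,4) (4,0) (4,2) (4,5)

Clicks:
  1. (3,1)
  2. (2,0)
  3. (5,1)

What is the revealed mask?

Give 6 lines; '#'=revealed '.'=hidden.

Answer: ......
##....
##....
##....
......
.#....

Derivation:
Click 1 (3,1) count=2: revealed 1 new [(3,1)] -> total=1
Click 2 (2,0) count=0: revealed 5 new [(1,0) (1,1) (2,0) (2,1) (3,0)] -> total=6
Click 3 (5,1) count=2: revealed 1 new [(5,1)] -> total=7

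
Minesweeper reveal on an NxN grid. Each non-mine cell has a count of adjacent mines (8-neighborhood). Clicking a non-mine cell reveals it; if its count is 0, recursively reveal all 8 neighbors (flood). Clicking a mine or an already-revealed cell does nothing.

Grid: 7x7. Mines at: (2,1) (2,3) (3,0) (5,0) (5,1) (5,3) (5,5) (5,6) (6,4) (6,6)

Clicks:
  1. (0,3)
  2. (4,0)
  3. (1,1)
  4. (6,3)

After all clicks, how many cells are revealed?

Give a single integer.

Answer: 25

Derivation:
Click 1 (0,3) count=0: revealed 23 new [(0,0) (0,1) (0,2) (0,3) (0,4) (0,5) (0,6) (1,0) (1,1) (1,2) (1,3) (1,4) (1,5) (1,6) (2,4) (2,5) (2,6) (3,4) (3,5) (3,6) (4,4) (4,5) (4,6)] -> total=23
Click 2 (4,0) count=3: revealed 1 new [(4,0)] -> total=24
Click 3 (1,1) count=1: revealed 0 new [(none)] -> total=24
Click 4 (6,3) count=2: revealed 1 new [(6,3)] -> total=25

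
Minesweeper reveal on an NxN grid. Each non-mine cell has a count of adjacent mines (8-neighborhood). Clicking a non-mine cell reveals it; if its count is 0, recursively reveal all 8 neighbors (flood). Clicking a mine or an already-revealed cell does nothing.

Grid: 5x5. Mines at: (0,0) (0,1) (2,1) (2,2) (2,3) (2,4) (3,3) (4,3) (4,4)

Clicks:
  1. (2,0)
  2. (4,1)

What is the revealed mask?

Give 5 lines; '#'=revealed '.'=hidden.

Click 1 (2,0) count=1: revealed 1 new [(2,0)] -> total=1
Click 2 (4,1) count=0: revealed 6 new [(3,0) (3,1) (3,2) (4,0) (4,1) (4,2)] -> total=7

Answer: .....
.....
#....
###..
###..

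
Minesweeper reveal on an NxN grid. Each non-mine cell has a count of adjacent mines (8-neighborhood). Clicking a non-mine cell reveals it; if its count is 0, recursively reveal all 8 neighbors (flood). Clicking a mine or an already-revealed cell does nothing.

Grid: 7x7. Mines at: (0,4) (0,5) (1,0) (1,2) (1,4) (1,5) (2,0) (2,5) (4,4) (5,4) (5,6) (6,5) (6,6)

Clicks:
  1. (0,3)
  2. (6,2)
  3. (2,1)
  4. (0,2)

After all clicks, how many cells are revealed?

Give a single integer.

Answer: 21

Derivation:
Click 1 (0,3) count=3: revealed 1 new [(0,3)] -> total=1
Click 2 (6,2) count=0: revealed 19 new [(2,1) (2,2) (2,3) (3,0) (3,1) (3,2) (3,3) (4,0) (4,1) (4,2) (4,3) (5,0) (5,1) (5,2) (5,3) (6,0) (6,1) (6,2) (6,3)] -> total=20
Click 3 (2,1) count=3: revealed 0 new [(none)] -> total=20
Click 4 (0,2) count=1: revealed 1 new [(0,2)] -> total=21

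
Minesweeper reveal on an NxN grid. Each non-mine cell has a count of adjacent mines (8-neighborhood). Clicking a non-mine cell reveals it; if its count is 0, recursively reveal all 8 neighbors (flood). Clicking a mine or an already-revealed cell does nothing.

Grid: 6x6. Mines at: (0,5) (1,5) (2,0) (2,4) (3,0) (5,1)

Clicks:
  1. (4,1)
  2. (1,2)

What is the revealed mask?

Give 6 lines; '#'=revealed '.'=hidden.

Click 1 (4,1) count=2: revealed 1 new [(4,1)] -> total=1
Click 2 (1,2) count=0: revealed 26 new [(0,0) (0,1) (0,2) (0,3) (0,4) (1,0) (1,1) (1,2) (1,3) (1,4) (2,1) (2,2) (2,3) (3,1) (3,2) (3,3) (3,4) (3,5) (4,2) (4,3) (4,4) (4,5) (5,2) (5,3) (5,4) (5,5)] -> total=27

Answer: #####.
#####.
.###..
.#####
.#####
..####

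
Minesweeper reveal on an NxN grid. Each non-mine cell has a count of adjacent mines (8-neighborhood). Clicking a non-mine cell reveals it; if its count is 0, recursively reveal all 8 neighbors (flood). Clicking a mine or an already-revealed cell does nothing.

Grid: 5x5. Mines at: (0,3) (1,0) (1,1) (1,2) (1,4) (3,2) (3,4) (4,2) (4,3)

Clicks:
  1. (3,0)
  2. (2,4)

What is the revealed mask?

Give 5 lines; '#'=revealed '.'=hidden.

Answer: .....
.....
##..#
##...
##...

Derivation:
Click 1 (3,0) count=0: revealed 6 new [(2,0) (2,1) (3,0) (3,1) (4,0) (4,1)] -> total=6
Click 2 (2,4) count=2: revealed 1 new [(2,4)] -> total=7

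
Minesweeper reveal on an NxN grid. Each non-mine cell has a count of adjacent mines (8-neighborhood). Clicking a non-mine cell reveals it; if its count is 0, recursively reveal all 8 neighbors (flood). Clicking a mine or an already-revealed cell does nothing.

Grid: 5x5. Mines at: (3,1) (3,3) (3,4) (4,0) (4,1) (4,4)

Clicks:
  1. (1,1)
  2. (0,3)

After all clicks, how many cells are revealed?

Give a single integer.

Answer: 15

Derivation:
Click 1 (1,1) count=0: revealed 15 new [(0,0) (0,1) (0,2) (0,3) (0,4) (1,0) (1,1) (1,2) (1,3) (1,4) (2,0) (2,1) (2,2) (2,3) (2,4)] -> total=15
Click 2 (0,3) count=0: revealed 0 new [(none)] -> total=15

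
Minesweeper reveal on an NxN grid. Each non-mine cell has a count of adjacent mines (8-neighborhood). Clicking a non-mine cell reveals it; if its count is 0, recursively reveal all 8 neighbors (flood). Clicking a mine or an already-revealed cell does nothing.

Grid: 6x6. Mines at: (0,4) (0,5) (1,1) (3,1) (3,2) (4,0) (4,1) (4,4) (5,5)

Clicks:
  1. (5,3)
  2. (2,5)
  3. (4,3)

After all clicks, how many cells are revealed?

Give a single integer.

Click 1 (5,3) count=1: revealed 1 new [(5,3)] -> total=1
Click 2 (2,5) count=0: revealed 9 new [(1,3) (1,4) (1,5) (2,3) (2,4) (2,5) (3,3) (3,4) (3,5)] -> total=10
Click 3 (4,3) count=2: revealed 1 new [(4,3)] -> total=11

Answer: 11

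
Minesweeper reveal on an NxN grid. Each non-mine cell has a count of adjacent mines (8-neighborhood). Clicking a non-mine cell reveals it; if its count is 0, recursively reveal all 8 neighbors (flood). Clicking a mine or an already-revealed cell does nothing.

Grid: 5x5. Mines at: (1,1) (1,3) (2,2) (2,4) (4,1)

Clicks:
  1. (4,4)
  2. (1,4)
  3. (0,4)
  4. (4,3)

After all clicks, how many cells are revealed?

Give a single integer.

Answer: 8

Derivation:
Click 1 (4,4) count=0: revealed 6 new [(3,2) (3,3) (3,4) (4,2) (4,3) (4,4)] -> total=6
Click 2 (1,4) count=2: revealed 1 new [(1,4)] -> total=7
Click 3 (0,4) count=1: revealed 1 new [(0,4)] -> total=8
Click 4 (4,3) count=0: revealed 0 new [(none)] -> total=8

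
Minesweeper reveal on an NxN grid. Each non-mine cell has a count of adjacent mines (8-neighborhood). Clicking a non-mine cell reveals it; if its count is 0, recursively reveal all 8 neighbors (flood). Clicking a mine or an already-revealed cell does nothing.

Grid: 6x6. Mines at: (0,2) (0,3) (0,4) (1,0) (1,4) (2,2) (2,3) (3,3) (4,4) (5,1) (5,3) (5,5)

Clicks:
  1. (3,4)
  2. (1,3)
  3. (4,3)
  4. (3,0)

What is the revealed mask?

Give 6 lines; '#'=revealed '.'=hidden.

Click 1 (3,4) count=3: revealed 1 new [(3,4)] -> total=1
Click 2 (1,3) count=6: revealed 1 new [(1,3)] -> total=2
Click 3 (4,3) count=3: revealed 1 new [(4,3)] -> total=3
Click 4 (3,0) count=0: revealed 6 new [(2,0) (2,1) (3,0) (3,1) (4,0) (4,1)] -> total=9

Answer: ......
...#..
##....
##..#.
##.#..
......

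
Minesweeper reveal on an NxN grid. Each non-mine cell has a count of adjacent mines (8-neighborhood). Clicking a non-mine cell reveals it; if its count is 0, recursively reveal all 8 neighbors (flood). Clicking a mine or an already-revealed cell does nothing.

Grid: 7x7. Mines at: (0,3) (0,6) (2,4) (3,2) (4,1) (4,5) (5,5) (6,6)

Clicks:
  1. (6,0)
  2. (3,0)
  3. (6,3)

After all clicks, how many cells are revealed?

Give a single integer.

Click 1 (6,0) count=0: revealed 13 new [(4,2) (4,3) (4,4) (5,0) (5,1) (5,2) (5,3) (5,4) (6,0) (6,1) (6,2) (6,3) (6,4)] -> total=13
Click 2 (3,0) count=1: revealed 1 new [(3,0)] -> total=14
Click 3 (6,3) count=0: revealed 0 new [(none)] -> total=14

Answer: 14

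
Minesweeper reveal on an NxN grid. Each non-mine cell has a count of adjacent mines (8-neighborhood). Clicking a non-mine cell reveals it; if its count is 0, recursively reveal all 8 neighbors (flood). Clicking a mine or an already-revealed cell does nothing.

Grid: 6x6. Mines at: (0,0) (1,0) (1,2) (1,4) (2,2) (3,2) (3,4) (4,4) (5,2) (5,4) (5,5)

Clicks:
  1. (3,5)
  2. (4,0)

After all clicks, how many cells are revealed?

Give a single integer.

Answer: 9

Derivation:
Click 1 (3,5) count=2: revealed 1 new [(3,5)] -> total=1
Click 2 (4,0) count=0: revealed 8 new [(2,0) (2,1) (3,0) (3,1) (4,0) (4,1) (5,0) (5,1)] -> total=9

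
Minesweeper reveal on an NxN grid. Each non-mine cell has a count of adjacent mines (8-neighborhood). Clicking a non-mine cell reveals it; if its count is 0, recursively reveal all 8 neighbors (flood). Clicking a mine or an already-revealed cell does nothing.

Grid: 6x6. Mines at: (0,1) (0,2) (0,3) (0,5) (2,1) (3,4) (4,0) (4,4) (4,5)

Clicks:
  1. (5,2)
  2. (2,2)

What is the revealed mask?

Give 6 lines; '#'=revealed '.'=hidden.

Click 1 (5,2) count=0: revealed 9 new [(3,1) (3,2) (3,3) (4,1) (4,2) (4,3) (5,1) (5,2) (5,3)] -> total=9
Click 2 (2,2) count=1: revealed 1 new [(2,2)] -> total=10

Answer: ......
......
..#...
.###..
.###..
.###..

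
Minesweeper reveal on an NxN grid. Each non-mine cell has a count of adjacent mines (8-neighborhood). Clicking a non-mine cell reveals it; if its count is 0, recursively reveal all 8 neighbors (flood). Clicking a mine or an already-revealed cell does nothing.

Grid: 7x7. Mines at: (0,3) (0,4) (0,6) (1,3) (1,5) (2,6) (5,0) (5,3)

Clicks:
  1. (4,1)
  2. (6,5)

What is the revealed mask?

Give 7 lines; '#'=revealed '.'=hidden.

Click 1 (4,1) count=1: revealed 1 new [(4,1)] -> total=1
Click 2 (6,5) count=0: revealed 31 new [(0,0) (0,1) (0,2) (1,0) (1,1) (1,2) (2,0) (2,1) (2,2) (2,3) (2,4) (2,5) (3,0) (3,1) (3,2) (3,3) (3,4) (3,5) (3,6) (4,0) (4,2) (4,3) (4,4) (4,5) (4,6) (5,4) (5,5) (5,6) (6,4) (6,5) (6,6)] -> total=32

Answer: ###....
###....
######.
#######
#######
....###
....###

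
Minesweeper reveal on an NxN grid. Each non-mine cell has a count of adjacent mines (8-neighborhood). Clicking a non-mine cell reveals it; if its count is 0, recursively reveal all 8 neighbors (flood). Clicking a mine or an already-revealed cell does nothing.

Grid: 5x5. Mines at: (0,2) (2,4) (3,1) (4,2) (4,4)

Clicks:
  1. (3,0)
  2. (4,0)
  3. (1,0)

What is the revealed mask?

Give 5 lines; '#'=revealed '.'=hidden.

Click 1 (3,0) count=1: revealed 1 new [(3,0)] -> total=1
Click 2 (4,0) count=1: revealed 1 new [(4,0)] -> total=2
Click 3 (1,0) count=0: revealed 6 new [(0,0) (0,1) (1,0) (1,1) (2,0) (2,1)] -> total=8

Answer: ##...
##...
##...
#....
#....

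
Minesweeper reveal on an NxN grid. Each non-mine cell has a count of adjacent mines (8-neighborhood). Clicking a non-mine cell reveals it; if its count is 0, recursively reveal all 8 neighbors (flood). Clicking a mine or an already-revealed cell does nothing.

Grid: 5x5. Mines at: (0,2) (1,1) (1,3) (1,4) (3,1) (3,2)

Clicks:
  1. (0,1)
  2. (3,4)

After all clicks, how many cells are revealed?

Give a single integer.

Answer: 7

Derivation:
Click 1 (0,1) count=2: revealed 1 new [(0,1)] -> total=1
Click 2 (3,4) count=0: revealed 6 new [(2,3) (2,4) (3,3) (3,4) (4,3) (4,4)] -> total=7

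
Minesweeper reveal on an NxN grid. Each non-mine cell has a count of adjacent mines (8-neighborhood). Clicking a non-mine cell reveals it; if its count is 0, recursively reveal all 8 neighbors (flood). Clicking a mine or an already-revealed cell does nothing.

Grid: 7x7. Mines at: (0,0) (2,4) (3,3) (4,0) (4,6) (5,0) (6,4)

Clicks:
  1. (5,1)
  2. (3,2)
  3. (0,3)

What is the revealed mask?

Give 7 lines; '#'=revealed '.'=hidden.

Click 1 (5,1) count=2: revealed 1 new [(5,1)] -> total=1
Click 2 (3,2) count=1: revealed 1 new [(3,2)] -> total=2
Click 3 (0,3) count=0: revealed 23 new [(0,1) (0,2) (0,3) (0,4) (0,5) (0,6) (1,0) (1,1) (1,2) (1,3) (1,4) (1,5) (1,6) (2,0) (2,1) (2,2) (2,3) (2,5) (2,6) (3,0) (3,1) (3,5) (3,6)] -> total=25

Answer: .######
#######
####.##
###..##
.......
.#.....
.......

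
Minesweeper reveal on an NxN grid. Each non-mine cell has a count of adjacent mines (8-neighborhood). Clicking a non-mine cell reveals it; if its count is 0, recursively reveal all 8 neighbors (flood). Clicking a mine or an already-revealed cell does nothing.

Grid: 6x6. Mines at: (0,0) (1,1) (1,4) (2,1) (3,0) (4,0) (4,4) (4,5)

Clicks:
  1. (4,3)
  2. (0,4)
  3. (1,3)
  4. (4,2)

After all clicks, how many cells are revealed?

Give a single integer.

Answer: 11

Derivation:
Click 1 (4,3) count=1: revealed 1 new [(4,3)] -> total=1
Click 2 (0,4) count=1: revealed 1 new [(0,4)] -> total=2
Click 3 (1,3) count=1: revealed 1 new [(1,3)] -> total=3
Click 4 (4,2) count=0: revealed 8 new [(3,1) (3,2) (3,3) (4,1) (4,2) (5,1) (5,2) (5,3)] -> total=11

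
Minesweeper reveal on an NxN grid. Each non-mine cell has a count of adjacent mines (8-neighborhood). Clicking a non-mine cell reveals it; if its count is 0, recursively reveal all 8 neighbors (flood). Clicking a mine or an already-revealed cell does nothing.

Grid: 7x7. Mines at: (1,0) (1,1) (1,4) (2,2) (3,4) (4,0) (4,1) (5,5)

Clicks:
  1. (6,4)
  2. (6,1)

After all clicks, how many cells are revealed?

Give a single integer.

Click 1 (6,4) count=1: revealed 1 new [(6,4)] -> total=1
Click 2 (6,1) count=0: revealed 12 new [(4,2) (4,3) (4,4) (5,0) (5,1) (5,2) (5,3) (5,4) (6,0) (6,1) (6,2) (6,3)] -> total=13

Answer: 13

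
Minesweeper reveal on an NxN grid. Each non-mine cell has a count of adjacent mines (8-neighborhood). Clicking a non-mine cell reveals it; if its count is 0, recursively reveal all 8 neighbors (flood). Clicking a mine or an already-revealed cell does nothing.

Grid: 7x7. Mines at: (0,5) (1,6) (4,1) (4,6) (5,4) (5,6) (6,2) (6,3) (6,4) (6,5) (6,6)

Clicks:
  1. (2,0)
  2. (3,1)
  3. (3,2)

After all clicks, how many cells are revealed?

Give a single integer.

Answer: 27

Derivation:
Click 1 (2,0) count=0: revealed 27 new [(0,0) (0,1) (0,2) (0,3) (0,4) (1,0) (1,1) (1,2) (1,3) (1,4) (1,5) (2,0) (2,1) (2,2) (2,3) (2,4) (2,5) (3,0) (3,1) (3,2) (3,3) (3,4) (3,5) (4,2) (4,3) (4,4) (4,5)] -> total=27
Click 2 (3,1) count=1: revealed 0 new [(none)] -> total=27
Click 3 (3,2) count=1: revealed 0 new [(none)] -> total=27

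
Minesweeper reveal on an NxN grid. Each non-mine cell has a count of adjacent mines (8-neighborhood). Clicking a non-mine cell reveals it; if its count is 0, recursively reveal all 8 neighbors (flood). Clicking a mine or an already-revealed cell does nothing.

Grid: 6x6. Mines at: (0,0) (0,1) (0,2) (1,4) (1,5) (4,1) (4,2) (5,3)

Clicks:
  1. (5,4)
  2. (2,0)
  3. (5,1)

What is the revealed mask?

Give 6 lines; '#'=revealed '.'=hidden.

Click 1 (5,4) count=1: revealed 1 new [(5,4)] -> total=1
Click 2 (2,0) count=0: revealed 12 new [(1,0) (1,1) (1,2) (1,3) (2,0) (2,1) (2,2) (2,3) (3,0) (3,1) (3,2) (3,3)] -> total=13
Click 3 (5,1) count=2: revealed 1 new [(5,1)] -> total=14

Answer: ......
####..
####..
####..
......
.#..#.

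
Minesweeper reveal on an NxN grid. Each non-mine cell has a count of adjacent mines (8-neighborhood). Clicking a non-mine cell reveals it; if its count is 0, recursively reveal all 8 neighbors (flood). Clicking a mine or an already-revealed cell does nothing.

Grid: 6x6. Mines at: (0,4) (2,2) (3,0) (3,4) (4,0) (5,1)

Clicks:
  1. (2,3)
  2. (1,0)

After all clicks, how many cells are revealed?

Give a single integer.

Click 1 (2,3) count=2: revealed 1 new [(2,3)] -> total=1
Click 2 (1,0) count=0: revealed 10 new [(0,0) (0,1) (0,2) (0,3) (1,0) (1,1) (1,2) (1,3) (2,0) (2,1)] -> total=11

Answer: 11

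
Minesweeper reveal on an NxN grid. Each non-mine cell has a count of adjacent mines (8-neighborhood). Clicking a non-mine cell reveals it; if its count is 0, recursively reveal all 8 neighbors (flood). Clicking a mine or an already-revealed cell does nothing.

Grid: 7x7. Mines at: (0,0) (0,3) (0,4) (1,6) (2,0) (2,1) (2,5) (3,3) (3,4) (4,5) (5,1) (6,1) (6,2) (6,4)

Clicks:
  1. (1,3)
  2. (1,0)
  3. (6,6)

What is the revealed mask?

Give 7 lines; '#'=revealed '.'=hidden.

Answer: .......
#..#...
.......
.......
.......
.....##
.....##

Derivation:
Click 1 (1,3) count=2: revealed 1 new [(1,3)] -> total=1
Click 2 (1,0) count=3: revealed 1 new [(1,0)] -> total=2
Click 3 (6,6) count=0: revealed 4 new [(5,5) (5,6) (6,5) (6,6)] -> total=6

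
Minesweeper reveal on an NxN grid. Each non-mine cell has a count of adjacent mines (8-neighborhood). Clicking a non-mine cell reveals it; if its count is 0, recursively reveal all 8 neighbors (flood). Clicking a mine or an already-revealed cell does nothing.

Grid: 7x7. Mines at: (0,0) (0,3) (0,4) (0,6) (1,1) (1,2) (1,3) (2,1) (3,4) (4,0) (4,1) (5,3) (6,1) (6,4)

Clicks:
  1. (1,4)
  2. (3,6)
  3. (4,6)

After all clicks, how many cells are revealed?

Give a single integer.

Answer: 13

Derivation:
Click 1 (1,4) count=3: revealed 1 new [(1,4)] -> total=1
Click 2 (3,6) count=0: revealed 12 new [(1,5) (1,6) (2,5) (2,6) (3,5) (3,6) (4,5) (4,6) (5,5) (5,6) (6,5) (6,6)] -> total=13
Click 3 (4,6) count=0: revealed 0 new [(none)] -> total=13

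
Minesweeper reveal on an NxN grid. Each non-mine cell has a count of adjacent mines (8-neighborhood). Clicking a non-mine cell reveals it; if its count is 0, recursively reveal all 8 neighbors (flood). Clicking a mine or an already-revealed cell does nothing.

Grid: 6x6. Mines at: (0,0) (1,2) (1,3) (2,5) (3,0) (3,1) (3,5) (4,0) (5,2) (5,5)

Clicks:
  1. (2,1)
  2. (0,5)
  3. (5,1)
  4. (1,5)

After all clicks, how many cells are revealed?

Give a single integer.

Answer: 6

Derivation:
Click 1 (2,1) count=3: revealed 1 new [(2,1)] -> total=1
Click 2 (0,5) count=0: revealed 4 new [(0,4) (0,5) (1,4) (1,5)] -> total=5
Click 3 (5,1) count=2: revealed 1 new [(5,1)] -> total=6
Click 4 (1,5) count=1: revealed 0 new [(none)] -> total=6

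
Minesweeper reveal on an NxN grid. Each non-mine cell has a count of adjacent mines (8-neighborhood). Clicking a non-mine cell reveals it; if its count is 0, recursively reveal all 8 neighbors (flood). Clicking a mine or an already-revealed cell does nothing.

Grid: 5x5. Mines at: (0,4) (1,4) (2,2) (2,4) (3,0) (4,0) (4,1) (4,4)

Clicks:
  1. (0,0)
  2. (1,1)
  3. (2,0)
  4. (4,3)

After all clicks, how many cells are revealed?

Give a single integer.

Click 1 (0,0) count=0: revealed 10 new [(0,0) (0,1) (0,2) (0,3) (1,0) (1,1) (1,2) (1,3) (2,0) (2,1)] -> total=10
Click 2 (1,1) count=1: revealed 0 new [(none)] -> total=10
Click 3 (2,0) count=1: revealed 0 new [(none)] -> total=10
Click 4 (4,3) count=1: revealed 1 new [(4,3)] -> total=11

Answer: 11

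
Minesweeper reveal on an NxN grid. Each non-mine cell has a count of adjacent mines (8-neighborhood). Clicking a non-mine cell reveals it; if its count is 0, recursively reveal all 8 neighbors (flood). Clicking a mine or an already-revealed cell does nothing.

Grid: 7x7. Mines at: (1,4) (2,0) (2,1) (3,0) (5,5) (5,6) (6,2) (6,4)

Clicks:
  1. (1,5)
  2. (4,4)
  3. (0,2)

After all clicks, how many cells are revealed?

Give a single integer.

Answer: 10

Derivation:
Click 1 (1,5) count=1: revealed 1 new [(1,5)] -> total=1
Click 2 (4,4) count=1: revealed 1 new [(4,4)] -> total=2
Click 3 (0,2) count=0: revealed 8 new [(0,0) (0,1) (0,2) (0,3) (1,0) (1,1) (1,2) (1,3)] -> total=10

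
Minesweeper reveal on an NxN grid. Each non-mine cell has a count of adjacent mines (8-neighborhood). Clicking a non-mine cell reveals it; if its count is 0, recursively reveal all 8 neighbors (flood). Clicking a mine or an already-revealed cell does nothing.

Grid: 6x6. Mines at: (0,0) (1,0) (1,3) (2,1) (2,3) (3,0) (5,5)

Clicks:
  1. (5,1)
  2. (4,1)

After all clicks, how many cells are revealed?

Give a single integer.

Answer: 14

Derivation:
Click 1 (5,1) count=0: revealed 14 new [(3,1) (3,2) (3,3) (3,4) (4,0) (4,1) (4,2) (4,3) (4,4) (5,0) (5,1) (5,2) (5,3) (5,4)] -> total=14
Click 2 (4,1) count=1: revealed 0 new [(none)] -> total=14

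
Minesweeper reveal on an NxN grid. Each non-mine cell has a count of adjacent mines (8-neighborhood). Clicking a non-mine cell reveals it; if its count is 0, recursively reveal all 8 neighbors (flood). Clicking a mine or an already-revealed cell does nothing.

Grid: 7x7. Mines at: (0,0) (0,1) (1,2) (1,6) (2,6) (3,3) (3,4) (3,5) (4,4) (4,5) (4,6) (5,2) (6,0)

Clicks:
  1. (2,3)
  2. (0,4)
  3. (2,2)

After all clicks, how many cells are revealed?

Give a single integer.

Answer: 10

Derivation:
Click 1 (2,3) count=3: revealed 1 new [(2,3)] -> total=1
Click 2 (0,4) count=0: revealed 8 new [(0,3) (0,4) (0,5) (1,3) (1,4) (1,5) (2,4) (2,5)] -> total=9
Click 3 (2,2) count=2: revealed 1 new [(2,2)] -> total=10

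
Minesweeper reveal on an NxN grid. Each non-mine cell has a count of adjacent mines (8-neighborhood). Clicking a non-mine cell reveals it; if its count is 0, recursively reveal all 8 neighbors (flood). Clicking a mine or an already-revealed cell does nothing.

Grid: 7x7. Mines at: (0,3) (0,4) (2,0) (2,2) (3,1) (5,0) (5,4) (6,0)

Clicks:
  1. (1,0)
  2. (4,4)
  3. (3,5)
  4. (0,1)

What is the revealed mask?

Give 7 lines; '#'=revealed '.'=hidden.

Answer: ###..##
#######
...####
...####
...####
.....##
.....##

Derivation:
Click 1 (1,0) count=1: revealed 1 new [(1,0)] -> total=1
Click 2 (4,4) count=1: revealed 1 new [(4,4)] -> total=2
Click 3 (3,5) count=0: revealed 21 new [(0,5) (0,6) (1,3) (1,4) (1,5) (1,6) (2,3) (2,4) (2,5) (2,6) (3,3) (3,4) (3,5) (3,6) (4,3) (4,5) (4,6) (5,5) (5,6) (6,5) (6,6)] -> total=23
Click 4 (0,1) count=0: revealed 5 new [(0,0) (0,1) (0,2) (1,1) (1,2)] -> total=28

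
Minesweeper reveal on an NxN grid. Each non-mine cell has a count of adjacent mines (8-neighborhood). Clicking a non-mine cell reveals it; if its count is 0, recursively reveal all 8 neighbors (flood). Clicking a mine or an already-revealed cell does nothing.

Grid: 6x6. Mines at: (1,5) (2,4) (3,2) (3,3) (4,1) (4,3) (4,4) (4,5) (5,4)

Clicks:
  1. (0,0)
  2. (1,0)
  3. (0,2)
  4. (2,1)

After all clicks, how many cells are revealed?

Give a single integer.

Click 1 (0,0) count=0: revealed 16 new [(0,0) (0,1) (0,2) (0,3) (0,4) (1,0) (1,1) (1,2) (1,3) (1,4) (2,0) (2,1) (2,2) (2,3) (3,0) (3,1)] -> total=16
Click 2 (1,0) count=0: revealed 0 new [(none)] -> total=16
Click 3 (0,2) count=0: revealed 0 new [(none)] -> total=16
Click 4 (2,1) count=1: revealed 0 new [(none)] -> total=16

Answer: 16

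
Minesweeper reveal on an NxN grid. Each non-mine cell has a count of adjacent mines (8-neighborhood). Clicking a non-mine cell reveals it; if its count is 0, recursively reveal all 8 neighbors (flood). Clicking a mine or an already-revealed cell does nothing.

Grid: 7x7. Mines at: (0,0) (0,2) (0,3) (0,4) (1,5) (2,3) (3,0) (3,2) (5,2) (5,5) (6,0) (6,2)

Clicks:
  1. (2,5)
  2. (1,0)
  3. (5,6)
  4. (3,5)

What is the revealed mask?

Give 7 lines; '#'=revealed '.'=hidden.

Click 1 (2,5) count=1: revealed 1 new [(2,5)] -> total=1
Click 2 (1,0) count=1: revealed 1 new [(1,0)] -> total=2
Click 3 (5,6) count=1: revealed 1 new [(5,6)] -> total=3
Click 4 (3,5) count=0: revealed 8 new [(2,4) (2,6) (3,4) (3,5) (3,6) (4,4) (4,5) (4,6)] -> total=11

Answer: .......
#......
....###
....###
....###
......#
.......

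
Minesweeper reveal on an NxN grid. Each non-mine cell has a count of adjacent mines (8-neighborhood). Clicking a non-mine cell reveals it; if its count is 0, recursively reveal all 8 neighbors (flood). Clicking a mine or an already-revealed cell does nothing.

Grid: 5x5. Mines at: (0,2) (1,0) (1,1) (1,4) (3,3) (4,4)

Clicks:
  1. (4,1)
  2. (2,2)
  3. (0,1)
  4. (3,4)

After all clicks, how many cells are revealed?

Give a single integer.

Click 1 (4,1) count=0: revealed 9 new [(2,0) (2,1) (2,2) (3,0) (3,1) (3,2) (4,0) (4,1) (4,2)] -> total=9
Click 2 (2,2) count=2: revealed 0 new [(none)] -> total=9
Click 3 (0,1) count=3: revealed 1 new [(0,1)] -> total=10
Click 4 (3,4) count=2: revealed 1 new [(3,4)] -> total=11

Answer: 11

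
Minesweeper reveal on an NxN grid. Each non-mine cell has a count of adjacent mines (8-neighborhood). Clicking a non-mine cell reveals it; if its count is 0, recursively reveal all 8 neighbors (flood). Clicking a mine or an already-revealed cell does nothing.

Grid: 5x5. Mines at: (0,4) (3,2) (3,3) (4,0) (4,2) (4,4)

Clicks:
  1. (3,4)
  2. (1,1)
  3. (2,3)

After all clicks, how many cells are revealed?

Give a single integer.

Answer: 15

Derivation:
Click 1 (3,4) count=2: revealed 1 new [(3,4)] -> total=1
Click 2 (1,1) count=0: revealed 14 new [(0,0) (0,1) (0,2) (0,3) (1,0) (1,1) (1,2) (1,3) (2,0) (2,1) (2,2) (2,3) (3,0) (3,1)] -> total=15
Click 3 (2,3) count=2: revealed 0 new [(none)] -> total=15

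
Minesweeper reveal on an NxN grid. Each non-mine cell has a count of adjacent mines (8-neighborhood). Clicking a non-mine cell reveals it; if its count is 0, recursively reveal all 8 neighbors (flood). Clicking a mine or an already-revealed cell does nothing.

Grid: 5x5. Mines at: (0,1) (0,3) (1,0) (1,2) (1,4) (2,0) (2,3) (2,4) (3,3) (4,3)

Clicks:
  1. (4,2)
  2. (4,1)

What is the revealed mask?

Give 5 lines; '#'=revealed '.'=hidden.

Click 1 (4,2) count=2: revealed 1 new [(4,2)] -> total=1
Click 2 (4,1) count=0: revealed 5 new [(3,0) (3,1) (3,2) (4,0) (4,1)] -> total=6

Answer: .....
.....
.....
###..
###..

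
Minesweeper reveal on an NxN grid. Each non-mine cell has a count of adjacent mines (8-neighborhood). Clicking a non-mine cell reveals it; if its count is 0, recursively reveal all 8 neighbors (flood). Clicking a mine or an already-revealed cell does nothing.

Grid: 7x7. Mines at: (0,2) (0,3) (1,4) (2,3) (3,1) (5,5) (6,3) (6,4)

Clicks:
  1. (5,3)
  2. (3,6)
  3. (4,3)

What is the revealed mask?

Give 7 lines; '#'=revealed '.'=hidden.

Click 1 (5,3) count=2: revealed 1 new [(5,3)] -> total=1
Click 2 (3,6) count=0: revealed 13 new [(0,5) (0,6) (1,5) (1,6) (2,4) (2,5) (2,6) (3,4) (3,5) (3,6) (4,4) (4,5) (4,6)] -> total=14
Click 3 (4,3) count=0: revealed 6 new [(3,2) (3,3) (4,2) (4,3) (5,2) (5,4)] -> total=20

Answer: .....##
.....##
....###
..#####
..#####
..###..
.......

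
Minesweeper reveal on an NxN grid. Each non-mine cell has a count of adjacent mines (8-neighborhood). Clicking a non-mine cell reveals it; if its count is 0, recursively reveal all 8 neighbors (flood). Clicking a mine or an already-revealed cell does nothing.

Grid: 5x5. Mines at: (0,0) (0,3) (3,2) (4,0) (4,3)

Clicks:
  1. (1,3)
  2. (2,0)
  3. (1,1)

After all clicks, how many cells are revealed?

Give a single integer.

Click 1 (1,3) count=1: revealed 1 new [(1,3)] -> total=1
Click 2 (2,0) count=0: revealed 6 new [(1,0) (1,1) (2,0) (2,1) (3,0) (3,1)] -> total=7
Click 3 (1,1) count=1: revealed 0 new [(none)] -> total=7

Answer: 7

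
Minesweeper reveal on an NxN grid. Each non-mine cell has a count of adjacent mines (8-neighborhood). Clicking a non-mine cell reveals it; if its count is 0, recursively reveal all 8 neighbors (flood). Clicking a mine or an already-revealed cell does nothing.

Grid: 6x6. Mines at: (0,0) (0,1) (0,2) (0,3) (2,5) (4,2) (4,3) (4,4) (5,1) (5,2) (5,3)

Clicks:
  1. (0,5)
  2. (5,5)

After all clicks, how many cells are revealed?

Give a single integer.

Click 1 (0,5) count=0: revealed 4 new [(0,4) (0,5) (1,4) (1,5)] -> total=4
Click 2 (5,5) count=1: revealed 1 new [(5,5)] -> total=5

Answer: 5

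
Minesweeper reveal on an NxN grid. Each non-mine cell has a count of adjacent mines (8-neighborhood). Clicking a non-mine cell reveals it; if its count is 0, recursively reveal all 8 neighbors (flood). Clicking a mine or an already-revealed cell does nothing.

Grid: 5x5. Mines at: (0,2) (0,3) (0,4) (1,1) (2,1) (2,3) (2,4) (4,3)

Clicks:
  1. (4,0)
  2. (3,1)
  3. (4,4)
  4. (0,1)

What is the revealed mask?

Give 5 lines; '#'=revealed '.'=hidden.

Answer: .#...
.....
.....
###..
###.#

Derivation:
Click 1 (4,0) count=0: revealed 6 new [(3,0) (3,1) (3,2) (4,0) (4,1) (4,2)] -> total=6
Click 2 (3,1) count=1: revealed 0 new [(none)] -> total=6
Click 3 (4,4) count=1: revealed 1 new [(4,4)] -> total=7
Click 4 (0,1) count=2: revealed 1 new [(0,1)] -> total=8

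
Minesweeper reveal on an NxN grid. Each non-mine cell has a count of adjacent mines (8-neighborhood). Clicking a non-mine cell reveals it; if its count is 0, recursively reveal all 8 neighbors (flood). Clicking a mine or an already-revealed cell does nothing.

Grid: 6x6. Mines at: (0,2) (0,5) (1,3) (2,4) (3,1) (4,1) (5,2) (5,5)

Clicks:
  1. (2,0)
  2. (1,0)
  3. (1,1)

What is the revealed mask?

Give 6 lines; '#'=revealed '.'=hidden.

Click 1 (2,0) count=1: revealed 1 new [(2,0)] -> total=1
Click 2 (1,0) count=0: revealed 5 new [(0,0) (0,1) (1,0) (1,1) (2,1)] -> total=6
Click 3 (1,1) count=1: revealed 0 new [(none)] -> total=6

Answer: ##....
##....
##....
......
......
......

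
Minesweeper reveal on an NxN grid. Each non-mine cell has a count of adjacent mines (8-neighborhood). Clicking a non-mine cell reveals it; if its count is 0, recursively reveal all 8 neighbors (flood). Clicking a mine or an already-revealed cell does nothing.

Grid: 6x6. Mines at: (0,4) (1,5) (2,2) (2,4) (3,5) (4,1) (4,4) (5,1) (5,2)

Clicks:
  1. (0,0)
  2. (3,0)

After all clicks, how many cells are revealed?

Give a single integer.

Click 1 (0,0) count=0: revealed 12 new [(0,0) (0,1) (0,2) (0,3) (1,0) (1,1) (1,2) (1,3) (2,0) (2,1) (3,0) (3,1)] -> total=12
Click 2 (3,0) count=1: revealed 0 new [(none)] -> total=12

Answer: 12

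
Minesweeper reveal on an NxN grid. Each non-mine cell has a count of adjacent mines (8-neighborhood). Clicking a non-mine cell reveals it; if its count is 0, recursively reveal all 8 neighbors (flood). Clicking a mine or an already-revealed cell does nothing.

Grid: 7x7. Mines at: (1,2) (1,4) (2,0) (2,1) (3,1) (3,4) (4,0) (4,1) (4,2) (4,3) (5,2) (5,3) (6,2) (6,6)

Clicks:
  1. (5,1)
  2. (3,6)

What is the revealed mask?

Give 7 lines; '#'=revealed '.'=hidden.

Click 1 (5,1) count=5: revealed 1 new [(5,1)] -> total=1
Click 2 (3,6) count=0: revealed 12 new [(0,5) (0,6) (1,5) (1,6) (2,5) (2,6) (3,5) (3,6) (4,5) (4,6) (5,5) (5,6)] -> total=13

Answer: .....##
.....##
.....##
.....##
.....##
.#...##
.......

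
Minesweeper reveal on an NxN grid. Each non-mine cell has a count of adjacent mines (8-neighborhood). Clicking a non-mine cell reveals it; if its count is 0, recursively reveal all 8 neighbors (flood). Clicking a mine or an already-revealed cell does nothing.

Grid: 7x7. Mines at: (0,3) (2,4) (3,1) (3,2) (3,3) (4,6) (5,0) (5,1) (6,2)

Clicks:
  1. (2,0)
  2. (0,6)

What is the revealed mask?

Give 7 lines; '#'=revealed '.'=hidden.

Click 1 (2,0) count=1: revealed 1 new [(2,0)] -> total=1
Click 2 (0,6) count=0: revealed 10 new [(0,4) (0,5) (0,6) (1,4) (1,5) (1,6) (2,5) (2,6) (3,5) (3,6)] -> total=11

Answer: ....###
....###
#....##
.....##
.......
.......
.......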